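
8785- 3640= 5145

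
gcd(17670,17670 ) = 17670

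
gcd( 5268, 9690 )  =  6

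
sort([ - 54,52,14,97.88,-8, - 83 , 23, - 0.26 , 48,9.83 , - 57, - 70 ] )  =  [ - 83, - 70, - 57 , -54, -8, - 0.26,9.83,14, 23,48 , 52,97.88]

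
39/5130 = 13/1710 = 0.01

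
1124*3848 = 4325152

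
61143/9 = 20381/3 = 6793.67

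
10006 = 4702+5304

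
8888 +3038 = 11926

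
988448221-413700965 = 574747256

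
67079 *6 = 402474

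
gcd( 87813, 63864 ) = 7983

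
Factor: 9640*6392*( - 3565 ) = - 2^6 * 5^2*17^1*23^1*31^1*47^1*241^1 = - 219671307200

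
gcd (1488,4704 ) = 48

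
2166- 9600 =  - 7434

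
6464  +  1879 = 8343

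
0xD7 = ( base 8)327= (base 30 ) 75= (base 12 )15b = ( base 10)215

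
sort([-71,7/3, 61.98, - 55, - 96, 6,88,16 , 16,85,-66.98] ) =[-96,-71,- 66.98, - 55,7/3, 6  ,  16,16, 61.98,85, 88] 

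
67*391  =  26197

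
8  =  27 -19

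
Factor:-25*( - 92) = 2^2*5^2* 23^1 = 2300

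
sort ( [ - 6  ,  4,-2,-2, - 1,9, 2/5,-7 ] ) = [-7,-6, - 2, - 2,-1,2/5,4,9] 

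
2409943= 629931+1780012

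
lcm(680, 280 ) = 4760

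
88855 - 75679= 13176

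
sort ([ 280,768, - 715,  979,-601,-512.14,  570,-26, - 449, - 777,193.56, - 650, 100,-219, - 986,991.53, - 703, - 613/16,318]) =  [  -  986 ,-777,- 715, - 703, - 650,-601, - 512.14 ,-449 , - 219,-613/16, - 26,100,193.56, 280,318,570,768, 979, 991.53 ]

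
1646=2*823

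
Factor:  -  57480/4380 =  - 958/73 = -2^1*73^(  -  1 )*479^1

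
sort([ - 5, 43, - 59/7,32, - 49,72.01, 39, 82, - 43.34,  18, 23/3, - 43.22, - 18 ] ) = [  -  49, - 43.34, - 43.22, - 18, - 59/7, -5,  23/3,18,  32, 39, 43,72.01,82]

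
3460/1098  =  1730/549 =3.15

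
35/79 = 35/79 = 0.44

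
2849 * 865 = 2464385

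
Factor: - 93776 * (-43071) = 4039026096 = 2^4 * 3^1*7^2*293^1*5861^1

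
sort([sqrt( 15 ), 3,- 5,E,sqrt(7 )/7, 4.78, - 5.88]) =[ - 5.88, - 5,sqrt( 7)/7 , E, 3, sqrt( 15), 4.78]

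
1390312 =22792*61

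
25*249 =6225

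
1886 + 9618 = 11504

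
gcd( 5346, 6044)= 2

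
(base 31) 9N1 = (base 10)9363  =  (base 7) 36204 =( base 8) 22223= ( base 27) cml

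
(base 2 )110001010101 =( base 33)2TM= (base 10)3157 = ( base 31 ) 38Q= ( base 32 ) 32l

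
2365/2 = 2365/2 = 1182.50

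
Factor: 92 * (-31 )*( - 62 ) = 176824 = 2^3 * 23^1*31^2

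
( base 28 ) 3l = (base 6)253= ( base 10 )105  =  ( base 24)49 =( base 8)151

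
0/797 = 0=0.00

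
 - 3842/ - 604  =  6+109/302= 6.36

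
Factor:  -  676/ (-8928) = 2^ ( - 3)*3^( -2 )*13^2*31^( - 1) = 169/2232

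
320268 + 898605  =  1218873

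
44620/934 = 22310/467= 47.77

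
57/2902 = 57/2902 = 0.02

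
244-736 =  - 492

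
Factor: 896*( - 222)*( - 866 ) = 2^9*3^1*7^1*37^1*433^1 = 172257792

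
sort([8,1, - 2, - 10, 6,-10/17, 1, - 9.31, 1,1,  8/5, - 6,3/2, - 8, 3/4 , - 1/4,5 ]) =[- 10,  -  9.31, - 8, - 6, - 2, - 10/17, - 1/4,3/4,1, 1,1 , 1,3/2, 8/5,5, 6, 8 ] 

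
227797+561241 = 789038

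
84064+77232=161296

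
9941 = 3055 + 6886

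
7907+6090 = 13997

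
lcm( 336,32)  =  672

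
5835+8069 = 13904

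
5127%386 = 109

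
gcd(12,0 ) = 12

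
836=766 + 70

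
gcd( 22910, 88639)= 1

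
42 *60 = 2520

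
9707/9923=9707/9923 = 0.98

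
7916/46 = 3958/23 = 172.09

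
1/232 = 1/232 = 0.00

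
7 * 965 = 6755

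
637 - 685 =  - 48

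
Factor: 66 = 2^1*3^1 * 11^1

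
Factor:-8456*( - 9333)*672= 2^8 * 3^3*7^2*17^1*61^1 * 151^1=53034137856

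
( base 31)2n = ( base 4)1111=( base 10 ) 85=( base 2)1010101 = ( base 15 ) 5a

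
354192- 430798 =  - 76606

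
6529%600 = 529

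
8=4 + 4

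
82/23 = 82/23 =3.57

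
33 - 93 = - 60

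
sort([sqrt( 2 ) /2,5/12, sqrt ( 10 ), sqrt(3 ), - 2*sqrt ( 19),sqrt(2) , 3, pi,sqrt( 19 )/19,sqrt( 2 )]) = [ - 2*sqrt( 19), sqrt (19 )/19, 5/12,sqrt( 2 ) /2, sqrt(2 ), sqrt( 2), sqrt( 3),3, pi,sqrt( 10)]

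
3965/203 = 19 + 108/203 = 19.53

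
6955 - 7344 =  -389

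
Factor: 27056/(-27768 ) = -38/39 = - 2^1*3^( - 1)*13^ ( - 1 ) * 19^1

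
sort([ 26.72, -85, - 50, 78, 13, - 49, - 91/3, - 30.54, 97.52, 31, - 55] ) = [ - 85, - 55, - 50, - 49, - 30.54, - 91/3, 13, 26.72 , 31, 78, 97.52 ] 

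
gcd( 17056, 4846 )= 2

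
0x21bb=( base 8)20673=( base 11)6540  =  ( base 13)3C13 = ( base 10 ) 8635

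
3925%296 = 77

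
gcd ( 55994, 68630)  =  2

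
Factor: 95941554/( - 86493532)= - 2^(-1 )*3^1* 53^1*1889^( - 1)*11447^( - 1 )*301703^1 = - 47970777/43246766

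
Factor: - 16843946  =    -  2^1*7^2*171877^1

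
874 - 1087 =  -  213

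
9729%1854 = 459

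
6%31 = 6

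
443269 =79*5611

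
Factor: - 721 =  -7^1 * 103^1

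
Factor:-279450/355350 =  - 3^4*103^(-1 ) =- 81/103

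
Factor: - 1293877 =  - 13^1*99529^1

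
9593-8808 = 785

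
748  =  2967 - 2219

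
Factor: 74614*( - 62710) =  - 2^2*5^1*6271^1*37307^1 =-4679043940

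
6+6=12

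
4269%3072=1197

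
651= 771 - 120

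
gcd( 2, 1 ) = 1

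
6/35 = 6/35 = 0.17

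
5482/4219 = 5482/4219 = 1.30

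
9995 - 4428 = 5567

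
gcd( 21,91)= 7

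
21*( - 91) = -1911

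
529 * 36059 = 19075211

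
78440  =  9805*8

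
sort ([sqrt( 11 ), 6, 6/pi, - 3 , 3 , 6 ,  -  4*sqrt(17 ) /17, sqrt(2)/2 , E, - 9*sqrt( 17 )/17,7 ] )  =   [ - 3 , - 9*sqrt (17)/17 , - 4*sqrt (17 )/17 , sqrt( 2)/2, 6/pi, E, 3,sqrt(11),6,6 , 7 ] 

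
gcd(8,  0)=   8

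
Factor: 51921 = 3^4*641^1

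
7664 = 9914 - 2250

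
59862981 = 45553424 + 14309557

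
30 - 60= - 30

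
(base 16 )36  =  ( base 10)54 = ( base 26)22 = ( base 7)105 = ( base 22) 2a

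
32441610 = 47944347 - 15502737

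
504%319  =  185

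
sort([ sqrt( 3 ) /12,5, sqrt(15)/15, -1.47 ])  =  [ -1.47, sqrt( 3 ) /12, sqrt( 15)/15,5]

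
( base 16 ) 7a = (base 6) 322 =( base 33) 3N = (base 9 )145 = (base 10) 122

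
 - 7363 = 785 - 8148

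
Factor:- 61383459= -3^1 * 29^1 *109^1*6473^1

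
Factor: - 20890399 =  - 17^1*67^1 *18341^1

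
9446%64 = 38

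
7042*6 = 42252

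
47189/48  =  983  +  5/48 = 983.10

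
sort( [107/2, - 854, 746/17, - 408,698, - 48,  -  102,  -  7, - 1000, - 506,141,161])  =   [ - 1000, - 854, - 506, - 408 , - 102, - 48, - 7,  746/17, 107/2, 141,161,698]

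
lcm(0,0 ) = 0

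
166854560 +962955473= 1129810033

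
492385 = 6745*73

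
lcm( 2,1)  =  2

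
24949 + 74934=99883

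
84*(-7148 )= - 600432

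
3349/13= 3349/13  =  257.62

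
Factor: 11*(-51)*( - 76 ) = 42636  =  2^2*3^1*11^1 * 17^1*19^1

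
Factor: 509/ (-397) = - 397^ ( - 1)*509^1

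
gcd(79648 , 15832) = 8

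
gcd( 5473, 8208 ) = 1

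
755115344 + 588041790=1343157134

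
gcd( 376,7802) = 94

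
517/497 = 517/497 =1.04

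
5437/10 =543 + 7/10 = 543.70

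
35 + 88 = 123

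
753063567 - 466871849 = 286191718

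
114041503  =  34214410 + 79827093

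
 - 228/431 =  - 1 + 203/431 = -  0.53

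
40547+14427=54974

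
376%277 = 99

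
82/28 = 2+13/14 = 2.93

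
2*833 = 1666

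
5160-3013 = 2147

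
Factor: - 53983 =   -  37^1*1459^1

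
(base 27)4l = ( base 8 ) 201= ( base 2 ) 10000001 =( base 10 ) 129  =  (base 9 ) 153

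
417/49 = 8 + 25/49 = 8.51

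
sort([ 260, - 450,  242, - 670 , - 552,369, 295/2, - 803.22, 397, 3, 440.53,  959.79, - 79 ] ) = [-803.22, -670, - 552,-450, - 79,3,295/2,242, 260, 369, 397,440.53, 959.79 ]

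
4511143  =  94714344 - 90203201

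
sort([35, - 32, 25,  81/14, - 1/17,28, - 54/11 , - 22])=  [  -  32 , - 22, - 54/11, - 1/17, 81/14 , 25, 28,  35 ]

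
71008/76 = 934 + 6/19 =934.32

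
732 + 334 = 1066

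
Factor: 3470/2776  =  2^(-2)*5^1 = 5/4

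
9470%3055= 305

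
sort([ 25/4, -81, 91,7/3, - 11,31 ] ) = [ - 81, - 11, 7/3  ,  25/4,31,91 ] 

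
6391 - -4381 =10772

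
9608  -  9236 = 372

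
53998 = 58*931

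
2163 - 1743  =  420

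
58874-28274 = 30600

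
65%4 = 1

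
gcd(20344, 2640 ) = 8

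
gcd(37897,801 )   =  1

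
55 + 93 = 148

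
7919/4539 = 1 + 3380/4539 = 1.74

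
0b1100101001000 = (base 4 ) 1211020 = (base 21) EE4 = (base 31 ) 6MO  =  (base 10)6472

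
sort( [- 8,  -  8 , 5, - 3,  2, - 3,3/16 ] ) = [-8, - 8,-3, - 3,3/16 , 2,  5]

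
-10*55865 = -558650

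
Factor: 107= 107^1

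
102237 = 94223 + 8014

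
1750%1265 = 485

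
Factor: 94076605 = 5^1 * 7^1 * 401^1 * 6703^1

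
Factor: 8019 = 3^6*11^1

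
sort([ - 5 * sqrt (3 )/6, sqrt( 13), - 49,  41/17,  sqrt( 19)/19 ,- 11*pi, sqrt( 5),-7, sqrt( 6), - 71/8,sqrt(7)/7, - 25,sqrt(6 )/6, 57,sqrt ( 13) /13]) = [- 49, - 11*pi,-25,-71/8, - 7,  -  5*sqrt(3 )/6, sqrt ( 19)/19,  sqrt(13) /13, sqrt( 7)/7,sqrt( 6) /6, sqrt( 5 ), 41/17,sqrt (6), sqrt( 13 ),57]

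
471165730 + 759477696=1230643426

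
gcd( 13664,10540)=4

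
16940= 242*70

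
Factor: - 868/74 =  - 2^1 * 7^1 * 31^1 * 37^( - 1 )= - 434/37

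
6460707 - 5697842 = 762865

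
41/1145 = 41/1145 = 0.04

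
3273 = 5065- 1792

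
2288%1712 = 576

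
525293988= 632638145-107344157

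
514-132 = 382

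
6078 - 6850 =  - 772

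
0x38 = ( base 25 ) 26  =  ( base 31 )1p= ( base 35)1l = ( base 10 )56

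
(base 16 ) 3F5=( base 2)1111110101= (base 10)1013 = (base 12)705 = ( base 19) 2f6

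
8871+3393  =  12264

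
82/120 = 41/60= 0.68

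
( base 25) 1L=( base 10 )46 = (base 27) 1j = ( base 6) 114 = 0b101110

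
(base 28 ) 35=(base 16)59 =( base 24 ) 3H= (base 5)324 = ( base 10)89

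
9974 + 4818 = 14792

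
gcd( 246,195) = 3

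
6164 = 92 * 67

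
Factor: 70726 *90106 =6372836956 = 2^2*35363^1*45053^1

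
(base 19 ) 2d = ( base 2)110011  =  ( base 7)102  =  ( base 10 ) 51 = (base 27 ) 1o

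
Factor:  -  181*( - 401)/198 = 72581/198= 2^( - 1)*3^(-2)*11^(-1 )*181^1*401^1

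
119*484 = 57596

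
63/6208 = 63/6208= 0.01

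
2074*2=4148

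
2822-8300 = -5478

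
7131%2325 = 156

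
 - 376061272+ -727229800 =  - 1103291072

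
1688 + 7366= 9054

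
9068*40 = 362720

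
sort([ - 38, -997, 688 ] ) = [-997 , - 38, 688 ] 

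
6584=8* 823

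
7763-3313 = 4450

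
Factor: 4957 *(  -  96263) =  - 477175691=- 4957^1*96263^1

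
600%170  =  90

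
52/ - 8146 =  - 1 + 4047/4073=- 0.01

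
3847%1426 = 995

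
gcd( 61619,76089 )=1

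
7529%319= 192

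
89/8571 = 89/8571 =0.01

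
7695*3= 23085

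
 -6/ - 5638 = 3/2819=0.00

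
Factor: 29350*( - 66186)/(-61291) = 1942559100/61291 = 2^2*3^2*5^2*587^1*3677^1*61291^(  -  1)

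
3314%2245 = 1069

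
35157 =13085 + 22072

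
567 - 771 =  -  204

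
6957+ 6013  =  12970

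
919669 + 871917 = 1791586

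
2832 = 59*48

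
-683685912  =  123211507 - 806897419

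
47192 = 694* 68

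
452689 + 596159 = 1048848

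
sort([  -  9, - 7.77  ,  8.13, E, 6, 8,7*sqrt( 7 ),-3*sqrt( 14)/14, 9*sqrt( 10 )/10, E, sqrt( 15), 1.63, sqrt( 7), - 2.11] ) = [ - 9, - 7.77, - 2.11, - 3 * sqrt( 14 )/14, 1.63,sqrt( 7), E, E, 9*sqrt( 10) /10,sqrt( 15), 6, 8 , 8.13, 7*sqrt (7)]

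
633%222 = 189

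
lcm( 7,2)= 14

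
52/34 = 26/17 =1.53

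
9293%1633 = 1128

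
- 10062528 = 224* ( - 44922)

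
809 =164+645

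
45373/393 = 45373/393 = 115.45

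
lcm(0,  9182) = 0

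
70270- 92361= - 22091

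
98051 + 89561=187612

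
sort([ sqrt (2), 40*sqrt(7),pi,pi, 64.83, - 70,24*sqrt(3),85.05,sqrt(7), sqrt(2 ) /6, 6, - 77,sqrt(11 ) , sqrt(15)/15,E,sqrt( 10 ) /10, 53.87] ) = [ - 77, - 70,sqrt( 2)/6,sqrt(15) /15,sqrt( 10)/10,  sqrt( 2), sqrt( 7),E , pi,pi,  sqrt( 11),6 , 24*sqrt( 3), 53.87,64.83,85.05,40*sqrt( 7 ) ]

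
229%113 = 3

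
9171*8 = 73368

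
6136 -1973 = 4163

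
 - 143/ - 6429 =143/6429 = 0.02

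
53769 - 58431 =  - 4662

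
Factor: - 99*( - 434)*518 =22256388=2^2*3^2 * 7^2*11^1*31^1 * 37^1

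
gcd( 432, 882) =18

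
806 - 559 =247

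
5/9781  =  5/9781= 0.00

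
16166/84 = 192 + 19/42 = 192.45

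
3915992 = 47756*82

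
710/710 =1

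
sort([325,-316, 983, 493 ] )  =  [-316,  325, 493, 983 ] 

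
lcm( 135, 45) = 135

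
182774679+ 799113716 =981888395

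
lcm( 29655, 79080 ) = 237240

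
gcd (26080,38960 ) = 80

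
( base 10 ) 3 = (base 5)3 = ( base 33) 3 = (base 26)3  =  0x3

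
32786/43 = 32786/43 = 762.47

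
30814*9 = 277326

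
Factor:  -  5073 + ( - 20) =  - 11^1* 463^1= -  5093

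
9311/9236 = 1 + 75/9236 = 1.01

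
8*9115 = 72920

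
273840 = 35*7824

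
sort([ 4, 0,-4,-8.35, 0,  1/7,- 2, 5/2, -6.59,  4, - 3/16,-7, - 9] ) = [ - 9,-8.35,- 7, - 6.59,  -  4,-2, - 3/16,  0, 0, 1/7, 5/2, 4,4]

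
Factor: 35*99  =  3465 = 3^2*5^1*7^1*11^1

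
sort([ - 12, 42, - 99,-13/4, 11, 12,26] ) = [ - 99, - 12,-13/4,11 , 12, 26, 42 ] 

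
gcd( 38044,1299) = 1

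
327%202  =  125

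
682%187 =121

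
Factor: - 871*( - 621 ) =3^3*13^1*23^1 * 67^1 =540891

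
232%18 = 16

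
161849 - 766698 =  - 604849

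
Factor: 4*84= 336=2^4*3^1*7^1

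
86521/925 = 86521/925 =93.54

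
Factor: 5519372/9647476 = 113^1*12211^1*2411869^(-1) = 1379843/2411869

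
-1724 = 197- 1921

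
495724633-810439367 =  - 314714734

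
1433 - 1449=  - 16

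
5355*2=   10710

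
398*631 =251138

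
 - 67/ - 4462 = 67/4462   =  0.02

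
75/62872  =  75/62872 = 0.00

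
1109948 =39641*28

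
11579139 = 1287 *8997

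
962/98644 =37/3794=0.01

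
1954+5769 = 7723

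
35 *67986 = 2379510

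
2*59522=119044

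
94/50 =47/25 = 1.88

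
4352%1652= 1048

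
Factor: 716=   2^2*179^1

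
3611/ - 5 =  - 723 + 4/5 = - 722.20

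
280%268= 12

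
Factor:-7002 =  - 2^1*3^2 * 389^1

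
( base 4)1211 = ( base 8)145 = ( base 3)10202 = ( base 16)65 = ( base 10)101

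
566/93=566/93 = 6.09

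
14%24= 14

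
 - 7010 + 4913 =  - 2097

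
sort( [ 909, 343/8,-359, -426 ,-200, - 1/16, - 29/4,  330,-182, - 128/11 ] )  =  [-426, - 359,- 200,  -  182,-128/11,-29/4, -1/16,343/8,330 , 909 ] 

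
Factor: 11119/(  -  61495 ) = -5^( - 1 ) * 7^(-2)*251^ ( - 1 )*11119^1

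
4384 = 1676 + 2708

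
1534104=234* 6556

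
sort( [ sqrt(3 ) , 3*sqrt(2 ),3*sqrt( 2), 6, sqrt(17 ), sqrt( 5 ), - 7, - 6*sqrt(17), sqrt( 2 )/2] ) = [ - 6*sqrt(17), - 7,sqrt(2)/2,sqrt( 3 ),sqrt( 5 ) , sqrt(17), 3*sqrt(2 ), 3*sqrt( 2),  6 ]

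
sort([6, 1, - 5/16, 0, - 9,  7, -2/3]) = [ - 9,- 2/3,-5/16, 0,1,6,  7] 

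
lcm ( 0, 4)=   0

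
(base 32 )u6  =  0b1111000110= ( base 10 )966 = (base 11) 7a9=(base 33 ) t9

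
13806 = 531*26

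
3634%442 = 98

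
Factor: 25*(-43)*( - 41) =44075 = 5^2 * 41^1*43^1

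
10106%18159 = 10106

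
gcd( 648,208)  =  8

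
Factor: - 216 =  - 2^3*3^3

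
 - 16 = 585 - 601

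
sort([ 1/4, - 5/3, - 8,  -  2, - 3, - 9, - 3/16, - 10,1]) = [ - 10, - 9, - 8, - 3, - 2, - 5/3,  -  3/16,1/4,1 ]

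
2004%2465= 2004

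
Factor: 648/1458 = 2^2*3^( - 2 ) =4/9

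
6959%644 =519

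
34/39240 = 17/19620 = 0.00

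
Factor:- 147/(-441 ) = 3^(- 1 ) = 1/3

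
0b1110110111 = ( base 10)951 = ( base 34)RX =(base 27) 186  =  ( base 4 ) 32313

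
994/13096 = 497/6548= 0.08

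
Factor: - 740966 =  - 2^1*370483^1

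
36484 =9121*4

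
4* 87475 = 349900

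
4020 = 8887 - 4867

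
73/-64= - 2+55/64=- 1.14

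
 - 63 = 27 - 90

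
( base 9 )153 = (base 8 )201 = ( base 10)129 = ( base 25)54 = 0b10000001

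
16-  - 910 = 926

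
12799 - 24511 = -11712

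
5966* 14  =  83524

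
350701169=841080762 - 490379593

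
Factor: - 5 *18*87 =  - 2^1  *3^3 * 5^1*29^1 = - 7830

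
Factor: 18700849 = 811^1*23059^1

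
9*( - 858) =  -7722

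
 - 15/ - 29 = 15/29 =0.52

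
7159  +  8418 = 15577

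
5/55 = 1/11=   0.09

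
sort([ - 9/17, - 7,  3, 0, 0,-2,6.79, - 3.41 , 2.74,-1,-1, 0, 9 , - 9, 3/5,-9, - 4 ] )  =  [ - 9, - 9,-7 , -4, - 3.41, - 2, - 1, - 1, - 9/17 , 0, 0,  0, 3/5 , 2.74  ,  3,6.79 , 9]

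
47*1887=88689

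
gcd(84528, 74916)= 36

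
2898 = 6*483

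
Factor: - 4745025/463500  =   - 2^( - 2)*5^( - 1 )*103^( - 1)*21089^1 = - 21089/2060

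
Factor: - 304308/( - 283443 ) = 948/883 = 2^2*3^1*79^1*883^ ( - 1)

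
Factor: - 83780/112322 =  - 2^1*5^1*7^ ( - 1 )*59^1*113^(-1)= - 590/791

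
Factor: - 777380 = -2^2*5^1 * 47^1*827^1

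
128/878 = 64/439 = 0.15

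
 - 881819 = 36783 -918602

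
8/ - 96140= - 2/24035 =- 0.00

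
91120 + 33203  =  124323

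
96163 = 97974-1811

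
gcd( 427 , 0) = 427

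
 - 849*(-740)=628260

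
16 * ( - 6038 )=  - 96608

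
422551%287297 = 135254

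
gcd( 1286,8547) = 1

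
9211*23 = 211853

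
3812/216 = 953/54 = 17.65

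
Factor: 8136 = 2^3*3^2* 113^1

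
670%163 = 18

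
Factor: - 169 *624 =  - 2^4* 3^1*13^3 = -105456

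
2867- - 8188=11055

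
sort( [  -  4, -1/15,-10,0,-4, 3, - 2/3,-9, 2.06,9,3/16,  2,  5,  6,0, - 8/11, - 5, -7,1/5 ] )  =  [ - 10, - 9, - 7,-5,  -  4, - 4 ,-8/11, - 2/3, - 1/15,0, 0,3/16,  1/5, 2,2.06 , 3, 5 , 6, 9]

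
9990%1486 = 1074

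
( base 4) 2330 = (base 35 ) 5d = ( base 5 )1223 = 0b10111100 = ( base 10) 188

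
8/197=8/197 = 0.04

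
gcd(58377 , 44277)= 3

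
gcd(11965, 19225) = 5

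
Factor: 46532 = 2^2*11633^1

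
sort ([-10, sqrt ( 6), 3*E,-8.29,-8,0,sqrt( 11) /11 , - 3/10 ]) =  [ - 10, - 8.29 , - 8, - 3/10, 0 , sqrt(11 )/11,sqrt( 6 ), 3*E]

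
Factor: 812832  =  2^5*3^1  *8467^1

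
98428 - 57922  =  40506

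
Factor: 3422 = 2^1 * 29^1*59^1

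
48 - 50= - 2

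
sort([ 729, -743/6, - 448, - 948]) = [-948, - 448 , -743/6, 729]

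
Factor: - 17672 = -2^3* 47^2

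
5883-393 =5490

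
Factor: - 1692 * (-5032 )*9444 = 2^7*3^3*17^1*37^1 * 47^1*787^1 = 80407575936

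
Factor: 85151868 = 2^2 * 3^1*43^1*59^1*2797^1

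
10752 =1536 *7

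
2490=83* 30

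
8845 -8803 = 42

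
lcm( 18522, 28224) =592704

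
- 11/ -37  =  11/37  =  0.30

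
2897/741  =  3  +  674/741 =3.91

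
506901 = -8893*( - 57)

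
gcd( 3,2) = 1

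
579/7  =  579/7  =  82.71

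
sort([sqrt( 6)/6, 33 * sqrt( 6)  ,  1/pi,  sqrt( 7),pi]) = [ 1/pi,sqrt (6 )/6,sqrt( 7 ),pi , 33 * sqrt( 6) ] 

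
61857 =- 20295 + 82152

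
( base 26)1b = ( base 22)1F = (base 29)18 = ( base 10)37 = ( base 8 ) 45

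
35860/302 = 118+112/151= 118.74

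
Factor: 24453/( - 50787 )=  - 13/27 = - 3^( - 3)*13^1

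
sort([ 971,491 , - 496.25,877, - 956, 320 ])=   [- 956,-496.25, 320,491, 877,971 ] 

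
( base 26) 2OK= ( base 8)3714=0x7cc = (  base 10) 1996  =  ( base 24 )3b4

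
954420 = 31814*30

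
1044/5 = 208 + 4/5 = 208.80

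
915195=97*9435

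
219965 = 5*43993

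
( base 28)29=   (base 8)101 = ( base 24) 2h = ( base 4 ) 1001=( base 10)65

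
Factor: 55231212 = 2^2*3^1*31^1 * 148471^1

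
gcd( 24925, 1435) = 5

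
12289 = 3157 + 9132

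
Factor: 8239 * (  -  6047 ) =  - 49821233 = - 7^1*11^1 * 107^1*6047^1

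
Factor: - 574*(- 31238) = 2^2*7^1*41^1*15619^1 = 17930612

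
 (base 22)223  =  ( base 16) 3f7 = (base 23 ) 1l3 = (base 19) 2f8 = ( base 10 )1015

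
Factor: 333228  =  2^2 *3^1*7^1* 3967^1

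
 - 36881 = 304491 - 341372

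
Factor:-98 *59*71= - 410522=- 2^1 * 7^2*  59^1 * 71^1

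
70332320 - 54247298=16085022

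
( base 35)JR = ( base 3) 221122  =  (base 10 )692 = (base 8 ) 1264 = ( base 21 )1BK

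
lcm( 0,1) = 0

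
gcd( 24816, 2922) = 6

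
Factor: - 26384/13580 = - 68/35 = - 2^2*5^( - 1)*7^( - 1)*17^1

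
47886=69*694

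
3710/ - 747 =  - 3710/747=-4.97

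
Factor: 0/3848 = 0 = 0^1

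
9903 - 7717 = 2186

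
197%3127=197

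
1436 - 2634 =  - 1198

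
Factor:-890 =  -  2^1*5^1*89^1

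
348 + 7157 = 7505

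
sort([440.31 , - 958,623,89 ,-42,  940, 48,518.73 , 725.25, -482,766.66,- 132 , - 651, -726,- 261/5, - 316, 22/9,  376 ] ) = [ - 958, - 726, - 651, - 482, - 316, - 132, -261/5, - 42,22/9, 48,  89,376,440.31,518.73,623, 725.25  ,  766.66,940]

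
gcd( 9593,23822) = 1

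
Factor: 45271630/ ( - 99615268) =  -22635815/49807634 = - 2^( - 1 ) * 5^1*89^1*50867^1*24903817^( - 1)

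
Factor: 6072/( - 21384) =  - 23/81 = - 3^( - 4)*23^1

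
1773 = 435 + 1338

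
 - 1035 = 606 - 1641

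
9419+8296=17715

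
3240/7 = 462 + 6/7  =  462.86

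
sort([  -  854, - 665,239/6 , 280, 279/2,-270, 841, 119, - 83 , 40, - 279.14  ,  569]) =[ - 854, - 665,  -  279.14, - 270 , - 83, 239/6 , 40 , 119,279/2,280,569,841]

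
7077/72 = 98 + 7/24 = 98.29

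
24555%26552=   24555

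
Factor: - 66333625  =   - 5^3*530669^1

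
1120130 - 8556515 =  - 7436385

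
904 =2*452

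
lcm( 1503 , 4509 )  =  4509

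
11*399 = 4389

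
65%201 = 65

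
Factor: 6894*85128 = 2^4*3^3*383^1*3547^1 =586872432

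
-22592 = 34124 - 56716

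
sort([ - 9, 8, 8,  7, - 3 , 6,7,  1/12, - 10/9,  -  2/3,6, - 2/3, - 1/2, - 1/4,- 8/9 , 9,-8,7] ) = [ - 9, - 8, - 3, - 10/9 , - 8/9, - 2/3, - 2/3,- 1/2, - 1/4,1/12,6,6,7,  7, 7, 8, 8,9 ]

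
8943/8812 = 8943/8812 = 1.01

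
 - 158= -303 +145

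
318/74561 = 318/74561 = 0.00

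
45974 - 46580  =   - 606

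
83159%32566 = 18027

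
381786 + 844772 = 1226558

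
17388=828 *21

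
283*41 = 11603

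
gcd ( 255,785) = 5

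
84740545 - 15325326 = 69415219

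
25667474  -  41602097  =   - 15934623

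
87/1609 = 87/1609 = 0.05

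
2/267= 2/267 = 0.01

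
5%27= 5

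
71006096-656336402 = -585330306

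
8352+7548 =15900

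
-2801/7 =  - 401 + 6/7 = - 400.14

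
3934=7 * 562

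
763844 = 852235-88391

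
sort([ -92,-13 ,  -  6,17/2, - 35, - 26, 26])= [-92, - 35,-26,- 13 ,  -  6,17/2,26]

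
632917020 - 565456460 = 67460560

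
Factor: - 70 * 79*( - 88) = 2^4  *5^1*7^1*11^1*79^1 = 486640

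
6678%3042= 594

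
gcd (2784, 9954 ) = 6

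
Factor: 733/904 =2^( - 3 ) * 113^(-1 )*733^1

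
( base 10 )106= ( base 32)3a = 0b1101010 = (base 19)5b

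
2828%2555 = 273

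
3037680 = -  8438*(  -  360)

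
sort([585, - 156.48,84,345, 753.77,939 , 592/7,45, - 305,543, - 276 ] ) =[ - 305, - 276, - 156.48, 45,84, 592/7, 345,543,585,753.77 , 939]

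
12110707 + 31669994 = 43780701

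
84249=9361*9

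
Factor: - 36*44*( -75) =118800 = 2^4*3^3 *5^2 *11^1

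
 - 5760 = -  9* 640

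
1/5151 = 1/5151 = 0.00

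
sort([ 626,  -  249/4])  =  [ - 249/4, 626]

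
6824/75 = 90 + 74/75 = 90.99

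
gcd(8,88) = 8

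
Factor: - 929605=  - 5^1*89^1*2089^1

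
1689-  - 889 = 2578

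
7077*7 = 49539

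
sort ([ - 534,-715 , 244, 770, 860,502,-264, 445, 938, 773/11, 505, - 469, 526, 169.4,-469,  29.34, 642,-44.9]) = [ - 715,-534, - 469,-469, - 264, - 44.9,29.34,773/11, 169.4,244,445, 502, 505 , 526,642 , 770, 860, 938 ] 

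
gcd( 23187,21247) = 1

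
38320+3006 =41326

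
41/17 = 41/17 = 2.41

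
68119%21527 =3538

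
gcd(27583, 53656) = 1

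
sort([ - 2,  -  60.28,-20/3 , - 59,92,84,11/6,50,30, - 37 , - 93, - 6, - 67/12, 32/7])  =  [ - 93,-60.28 , - 59, - 37, - 20/3, - 6, - 67/12, - 2,11/6,32/7,30,50,84 , 92 ] 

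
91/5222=13/746 = 0.02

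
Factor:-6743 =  - 11^1*613^1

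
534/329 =1 + 205/329  =  1.62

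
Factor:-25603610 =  - 2^1*5^1*2560361^1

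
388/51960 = 97/12990 = 0.01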